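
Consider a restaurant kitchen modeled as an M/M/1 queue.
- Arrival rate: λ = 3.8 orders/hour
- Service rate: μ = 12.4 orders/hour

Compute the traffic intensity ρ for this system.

Server utilization: ρ = λ/μ
ρ = 3.8/12.4 = 0.3065
The server is busy 30.65% of the time.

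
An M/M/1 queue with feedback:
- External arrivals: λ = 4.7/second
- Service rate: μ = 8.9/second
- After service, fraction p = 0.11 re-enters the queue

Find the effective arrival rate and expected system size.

Effective arrival rate: λ_eff = λ/(1-p) = 4.7/(1-0.11) = 4.7/0.89 = 5.2809
ρ = λ_eff/μ = 5.2809/8.9 = 0.59336
L = ρ/(1-ρ) = 0.59336/(1-0.59336) = 1.4592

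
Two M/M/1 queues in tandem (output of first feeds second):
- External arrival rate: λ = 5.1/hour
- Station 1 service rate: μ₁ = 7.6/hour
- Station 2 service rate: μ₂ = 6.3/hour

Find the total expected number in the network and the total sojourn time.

By Jackson's theorem, each station behaves as independent M/M/1.
Station 1: ρ₁ = 5.1/7.6 = 0.6711, L₁ = ρ₁/(1-ρ₁) = λ/(μ₁-λ) = 5.1/2.50 = 2.0400
Station 2: ρ₂ = 5.1/6.3 = 0.8095, L₂ = ρ₂/(1-ρ₂) = λ/(μ₂-λ) = 5.1/1.20 = 4.2500
Total: L = L₁ + L₂ = 2.0400 + 4.2500 = 6.2900
W = L/λ = 6.2900/5.1 = 1.2333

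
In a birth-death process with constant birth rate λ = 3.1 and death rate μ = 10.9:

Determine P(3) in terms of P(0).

For constant rates: P(n)/P(0) = (λ/μ)^n
P(3)/P(0) = (3.1/10.9)^3 = 0.2844^3 = 0.02300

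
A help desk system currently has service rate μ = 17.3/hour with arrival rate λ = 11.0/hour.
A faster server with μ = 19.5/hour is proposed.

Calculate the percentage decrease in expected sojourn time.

System 1: ρ₁ = 11.0/17.3 = 0.6358, W₁ = 1/(17.3-11.0) = 0.15873
System 2: ρ₂ = 11.0/19.5 = 0.5641, W₂ = 1/(19.5-11.0) = 0.11765
Improvement: (W₁-W₂)/W₁ = (0.15873-0.11765)/0.15873 = 25.88%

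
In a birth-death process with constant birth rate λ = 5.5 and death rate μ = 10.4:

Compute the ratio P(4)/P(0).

For constant rates: P(n)/P(0) = (λ/μ)^n
P(4)/P(0) = (5.5/10.4)^4 = 0.52885^4 = 0.07822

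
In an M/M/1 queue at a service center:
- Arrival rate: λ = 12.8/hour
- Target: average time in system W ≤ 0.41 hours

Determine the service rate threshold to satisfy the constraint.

For M/M/1: W = 1/(μ-λ)
Need W ≤ 0.41, so 1/(μ-λ) ≤ 0.41
μ - λ ≥ 1/0.41 = 2.4390
μ ≥ 12.8 + 2.4390 = 15.2390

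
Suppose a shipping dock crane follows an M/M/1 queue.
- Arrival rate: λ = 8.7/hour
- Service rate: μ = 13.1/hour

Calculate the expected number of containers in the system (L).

ρ = λ/μ = 8.7/13.1 = 0.6641
For M/M/1: L = λ/(μ-λ)
L = 8.7/(13.1-8.7) = 8.7/4.40
L = 1.9773 containers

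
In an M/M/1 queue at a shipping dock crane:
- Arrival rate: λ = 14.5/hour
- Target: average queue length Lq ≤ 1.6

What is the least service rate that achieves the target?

For M/M/1: Lq = λ²/(μ(μ-λ))
Need Lq ≤ 1.6, i.e. μ(μ-λ) ≥ λ²/1.6
μ² - 14.5μ - 210.25/1.6 ≥ 0  →  μ² - 14.5μ - 131.40625 ≥ 0
Quadratic formula (positive root): μ = [λ + √(λ² + 4×131.40625)]/2
Discriminant: 210.25 + 4×131.40625 = 735.8750, √735.8750 = 27.1270
μ ≥ (14.5 + 27.1270)/2 = 20.8135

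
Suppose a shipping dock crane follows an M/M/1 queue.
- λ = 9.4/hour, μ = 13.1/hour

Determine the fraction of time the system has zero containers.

ρ = λ/μ = 9.4/13.1 = 0.7176
P(0) = 1 - ρ = 1 - 0.7176 = 0.2824
The server is idle 28.24% of the time.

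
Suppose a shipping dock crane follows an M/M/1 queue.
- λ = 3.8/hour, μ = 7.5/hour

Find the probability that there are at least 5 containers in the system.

ρ = λ/μ = 3.8/7.5 = 0.50667
P(N ≥ n) = ρⁿ
P(N ≥ 5) = 0.50667^5
P(N ≥ 5) = 0.03339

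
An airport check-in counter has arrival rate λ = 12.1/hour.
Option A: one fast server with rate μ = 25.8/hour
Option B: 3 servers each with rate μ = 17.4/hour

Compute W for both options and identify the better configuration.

Option A: single server μ = 25.8 (M/M/1)
  ρ_A = 12.1/25.8 = 0.4690
  W_A = 1/(μ-λ) = 1/(25.8-12.1) = 1/13.70 = 0.07299

Option B: 3 servers μ = 17.4 (M/M/3)
  ρ_B = λ/(cμ) = 12.1/(3×17.4) = 0.2318
  Offered load a = λ/μ = cρ = 12.1/17.4 = 0.6954
  P₀ = [ Σₙ₌₀^2 aⁿ/n! + a^3/(3!(1-ρ)) ]⁻¹
  Σ = a^0/0! + a^1/1! + a^2/2! = 1.0000 + 0.6954 + 0.2418 = 1.9372
  a^3/(3!(1-ρ)) = 0.3363/(6 × 0.7682) = 0.07296
  P₀ = 1/(1.9372 + 0.07296) = 0.4975
  Lq = P₀·a^3·ρ / (3!(1-ρ)²) = 0.4975 × 0.3363 × 0.2318 / (6 × 0.5901) = 0.01095
  Wq_B = Lq/λ = 0.010952/12.1 = 0.0009051
  W_B = Wq_B + 1/μ = 0.0009051 + 0.05747 = 0.05838

Since W_B = 0.05838 < W_A = 0.07299, Option B (multiple servers) has the shorter time in system.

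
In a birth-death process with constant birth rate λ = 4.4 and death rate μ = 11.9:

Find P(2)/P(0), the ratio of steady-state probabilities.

For constant rates: P(n)/P(0) = (λ/μ)^n
P(2)/P(0) = (4.4/11.9)^2 = 0.3697^2 = 0.1367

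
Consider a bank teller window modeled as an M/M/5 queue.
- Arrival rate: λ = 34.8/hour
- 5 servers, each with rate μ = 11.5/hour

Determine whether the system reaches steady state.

Stability requires ρ = λ/(cμ) < 1
ρ = 34.8/(5 × 11.5) = 34.8/57.50 = 0.6052
Since 0.6052 < 1, the system is STABLE.
The servers are busy 60.52% of the time.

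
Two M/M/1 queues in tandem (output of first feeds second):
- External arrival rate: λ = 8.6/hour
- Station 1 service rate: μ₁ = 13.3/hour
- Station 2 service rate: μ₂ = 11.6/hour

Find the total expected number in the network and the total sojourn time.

By Jackson's theorem, each station behaves as independent M/M/1.
Station 1: ρ₁ = 8.6/13.3 = 0.6466, L₁ = ρ₁/(1-ρ₁) = λ/(μ₁-λ) = 8.6/4.70 = 1.8298
Station 2: ρ₂ = 8.6/11.6 = 0.7414, L₂ = ρ₂/(1-ρ₂) = λ/(μ₂-λ) = 8.6/3.00 = 2.8667
Total: L = L₁ + L₂ = 1.8298 + 2.8667 = 4.6965
W = L/λ = 4.6965/8.6 = 0.5461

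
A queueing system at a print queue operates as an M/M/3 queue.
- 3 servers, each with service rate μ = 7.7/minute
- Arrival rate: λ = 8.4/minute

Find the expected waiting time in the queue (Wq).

Traffic intensity: ρ = λ/(cμ) = 8.4/(3×7.7) = 0.3636
Since ρ = 0.3636 < 1, system is stable.
Offered load a = λ/μ = cρ = 8.4/7.7 = 1.0909
P₀ = [ Σₙ₌₀^2 aⁿ/n! + a^3/(3!(1-ρ)) ]⁻¹
Σ = a^0/0! + a^1/1! + a^2/2! = 1.00000 + 1.09091 + 0.595041 = 2.6860
a^3/(3!(1-ρ)) = 1.2983/(6 × 0.6364) = 0.3400
P₀ = 1/(2.6860 + 0.3400) = 0.3305
Lq = P₀·a^3·ρ / (3!(1-ρ)²) = 0.33047 × 1.2983 × 0.36364 / (6 × 0.40496) = 0.06421
Wq = Lq/λ = 0.06421/8.4 = 0.007644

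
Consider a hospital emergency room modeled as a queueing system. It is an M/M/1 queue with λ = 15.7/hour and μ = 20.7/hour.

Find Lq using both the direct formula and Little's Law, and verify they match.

Method 1 (direct): Lq = λ²/(μ(μ-λ)) = 246.49/(20.7 × 5.00) = 2.3815

Method 2 (Little's Law):
W = 1/(μ-λ) = 1/5.00 = 0.2000
Wq = W - 1/μ = 0.2000 - 0.04831 = 0.15169
Lq = λWq = 15.7 × 0.15169 = 2.3815 ✔ (matches Method 1)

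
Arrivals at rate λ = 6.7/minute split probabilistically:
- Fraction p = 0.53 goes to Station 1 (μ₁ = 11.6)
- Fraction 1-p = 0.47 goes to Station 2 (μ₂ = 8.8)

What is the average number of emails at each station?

Effective rates: λ₁ = 6.7×0.53 = 3.551, λ₂ = 6.7×0.47 = 3.149
Station 1: ρ₁ = 3.551/11.6 = 0.30612, L₁ = ρ₁/(1-ρ₁) = 0.30612/(1-0.30612) = 0.4412
Station 2: ρ₂ = 3.149/8.8 = 0.35784, L₂ = ρ₂/(1-ρ₂) = 0.35784/(1-0.35784) = 0.5572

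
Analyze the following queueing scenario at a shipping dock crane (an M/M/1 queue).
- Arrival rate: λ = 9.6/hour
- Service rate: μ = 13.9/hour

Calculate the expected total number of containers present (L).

ρ = λ/μ = 9.6/13.9 = 0.6906
For M/M/1: L = λ/(μ-λ)
L = 9.6/(13.9-9.6) = 9.6/4.30
L = 2.2326 containers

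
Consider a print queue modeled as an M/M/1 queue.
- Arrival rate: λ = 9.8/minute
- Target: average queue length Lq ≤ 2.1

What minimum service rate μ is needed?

For M/M/1: Lq = λ²/(μ(μ-λ))
Need Lq ≤ 2.1, i.e. μ(μ-λ) ≥ λ²/2.1
μ² - 9.8μ - 96.04/2.1 ≥ 0  →  μ² - 9.8μ - 45.73333 ≥ 0
Quadratic formula (positive root): μ = [λ + √(λ² + 4×45.73333)]/2
Discriminant: 96.04 + 4×45.73333 = 278.9733, √278.9733 = 16.70249
μ ≥ (9.8 + 16.70249)/2 = 13.2512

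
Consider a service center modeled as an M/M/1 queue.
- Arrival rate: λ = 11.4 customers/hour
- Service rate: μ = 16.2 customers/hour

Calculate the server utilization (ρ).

Server utilization: ρ = λ/μ
ρ = 11.4/16.2 = 0.7037
The server is busy 70.37% of the time.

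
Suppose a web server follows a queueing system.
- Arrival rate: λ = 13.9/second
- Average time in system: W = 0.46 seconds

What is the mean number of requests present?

Little's Law: L = λW
L = 13.9 × 0.46 = 6.3940 requests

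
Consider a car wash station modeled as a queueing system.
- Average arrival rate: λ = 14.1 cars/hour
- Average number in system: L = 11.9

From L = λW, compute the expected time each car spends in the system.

Little's Law: L = λW, so W = L/λ
W = 11.9/14.1 = 0.8440 hours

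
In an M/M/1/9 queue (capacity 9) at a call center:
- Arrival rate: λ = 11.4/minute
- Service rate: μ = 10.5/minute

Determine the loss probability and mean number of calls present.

ρ = λ/μ = 11.4/10.5 = 1.085714
P₀ = (1-ρ)/(1-ρ^(K+1)) = (1-1.085714)/(1-1.085714^10) = -0.08571/-1.2759 = 0.06718
P_K = P₀×ρ^K = 0.06718 × 1.085714^9 = 0.06718 × 2.0962 = 0.1408
Blocking probability P_9 = 0.1408 (14.08%)
L = ρ[1 - (K+1)ρ^K + Kρ^(K+1)] / [(1-ρ)(1-ρ^(K+1))]
L = 1.085714 × (1 - 10×2.0962300 + 9×2.2759063) / ((1 - 1.085714) × (1 - 2.2759063)) = 5.1709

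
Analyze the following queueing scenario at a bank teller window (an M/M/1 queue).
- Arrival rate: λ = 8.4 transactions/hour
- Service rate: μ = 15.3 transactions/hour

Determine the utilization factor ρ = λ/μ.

Server utilization: ρ = λ/μ
ρ = 8.4/15.3 = 0.5490
The server is busy 54.90% of the time.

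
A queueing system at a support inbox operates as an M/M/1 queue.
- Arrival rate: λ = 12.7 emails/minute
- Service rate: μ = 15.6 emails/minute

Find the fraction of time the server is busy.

Server utilization: ρ = λ/μ
ρ = 12.7/15.6 = 0.8141
The server is busy 81.41% of the time.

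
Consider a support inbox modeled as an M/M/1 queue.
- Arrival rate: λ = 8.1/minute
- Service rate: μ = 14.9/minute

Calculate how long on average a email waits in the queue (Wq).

First, compute utilization: ρ = λ/μ = 8.1/14.9 = 0.5436
For M/M/1: Wq = λ/(μ(μ-λ))
Wq = 8.1/(14.9 × (14.9-8.1))
Wq = 8.1/(14.9 × 6.80)
Wq = 0.07994 minutes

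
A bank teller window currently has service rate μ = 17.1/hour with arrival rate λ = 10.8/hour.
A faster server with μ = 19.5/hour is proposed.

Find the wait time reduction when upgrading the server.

System 1: ρ₁ = 10.8/17.1 = 0.6316, W₁ = 1/(17.1-10.8) = 0.15873
System 2: ρ₂ = 10.8/19.5 = 0.5538, W₂ = 1/(19.5-10.8) = 0.11494
Improvement: (W₁-W₂)/W₁ = (0.15873-0.11494)/0.15873 = 27.59%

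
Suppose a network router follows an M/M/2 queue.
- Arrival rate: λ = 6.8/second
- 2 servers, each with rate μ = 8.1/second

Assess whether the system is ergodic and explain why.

Stability requires ρ = λ/(cμ) < 1
ρ = 6.8/(2 × 8.1) = 6.8/16.20 = 0.4198
Since 0.4198 < 1, the system is STABLE.
The servers are busy 41.98% of the time.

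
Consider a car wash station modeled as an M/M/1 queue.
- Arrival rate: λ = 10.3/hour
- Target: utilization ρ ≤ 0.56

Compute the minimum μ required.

ρ = λ/μ, so μ = λ/ρ
μ ≥ 10.3/0.56 = 18.3929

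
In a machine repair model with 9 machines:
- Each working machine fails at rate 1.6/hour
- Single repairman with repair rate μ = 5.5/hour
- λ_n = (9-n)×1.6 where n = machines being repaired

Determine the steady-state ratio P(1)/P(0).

P(1)/P(0) = ∏_{i=0}^{1-1} λ_i/μ_{i+1}
= (9-0)×1.6/5.5
= 2.6182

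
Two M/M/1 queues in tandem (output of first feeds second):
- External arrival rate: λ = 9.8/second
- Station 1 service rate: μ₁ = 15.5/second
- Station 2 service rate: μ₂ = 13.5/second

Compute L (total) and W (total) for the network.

By Jackson's theorem, each station behaves as independent M/M/1.
Station 1: ρ₁ = 9.8/15.5 = 0.6323, L₁ = ρ₁/(1-ρ₁) = λ/(μ₁-λ) = 9.8/5.70 = 1.7193
Station 2: ρ₂ = 9.8/13.5 = 0.7259, L₂ = ρ₂/(1-ρ₂) = λ/(μ₂-λ) = 9.8/3.70 = 2.6486
Total: L = L₁ + L₂ = 1.7193 + 2.6486 = 4.3679
W = L/λ = 4.3679/9.8 = 0.4457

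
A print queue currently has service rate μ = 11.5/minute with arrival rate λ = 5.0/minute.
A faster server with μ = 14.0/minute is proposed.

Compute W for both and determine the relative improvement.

System 1: ρ₁ = 5.0/11.5 = 0.4348, W₁ = 1/(11.5-5.0) = 0.15385
System 2: ρ₂ = 5.0/14.0 = 0.3571, W₂ = 1/(14.0-5.0) = 0.11111
Improvement: (W₁-W₂)/W₁ = (0.15385-0.11111)/0.15385 = 27.78%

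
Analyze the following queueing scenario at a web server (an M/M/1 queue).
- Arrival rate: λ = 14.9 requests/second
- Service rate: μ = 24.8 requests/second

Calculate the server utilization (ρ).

Server utilization: ρ = λ/μ
ρ = 14.9/24.8 = 0.6008
The server is busy 60.08% of the time.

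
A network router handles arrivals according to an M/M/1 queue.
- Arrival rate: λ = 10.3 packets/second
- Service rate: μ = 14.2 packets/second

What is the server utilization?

Server utilization: ρ = λ/μ
ρ = 10.3/14.2 = 0.7254
The server is busy 72.54% of the time.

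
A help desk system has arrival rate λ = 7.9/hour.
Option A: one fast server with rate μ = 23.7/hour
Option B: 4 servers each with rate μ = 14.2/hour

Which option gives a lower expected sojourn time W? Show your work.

Option A: single server μ = 23.7 (M/M/1)
  ρ_A = 7.9/23.7 = 0.3333
  W_A = 1/(μ-λ) = 1/(23.7-7.9) = 1/15.80 = 0.06329

Option B: 4 servers μ = 14.2 (M/M/4)
  ρ_B = λ/(cμ) = 7.9/(4×14.2) = 0.1391
  Offered load a = λ/μ = cρ = 7.9/14.2 = 0.5563
  P₀ = [ Σₙ₌₀^3 aⁿ/n! + a^4/(4!(1-ρ)) ]⁻¹
  Σ = a^0/0! + a^1/1! + a^2/2! + a^3/3! = 1.0000 + 0.5563 + 0.1548 + 0.02870 = 1.7398
  a^4/(4!(1-ρ)) = 0.095798/(24 × 0.86092) = 0.004636
  P₀ = 1/(1.7398 + 0.004636) = 0.5733
  Lq = P₀·a^4·ρ / (4!(1-ρ)²) = 0.57325 × 0.095798 × 0.13908 / (24 × 0.74118) = 0.0004294
  Wq_B = Lq/λ = 0.00042939/7.9 = 0.000054353
  W_B = Wq_B + 1/μ = 0.000054353 + 0.070423 = 0.07048

Since W_A = 0.06329 < W_B = 0.07048, Option A (single fast server) has the shorter time in system.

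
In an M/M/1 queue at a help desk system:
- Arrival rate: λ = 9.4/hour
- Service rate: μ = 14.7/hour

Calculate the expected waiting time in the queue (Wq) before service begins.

First, compute utilization: ρ = λ/μ = 9.4/14.7 = 0.6395
For M/M/1: Wq = λ/(μ(μ-λ))
Wq = 9.4/(14.7 × (14.7-9.4))
Wq = 9.4/(14.7 × 5.30)
Wq = 0.1207 hours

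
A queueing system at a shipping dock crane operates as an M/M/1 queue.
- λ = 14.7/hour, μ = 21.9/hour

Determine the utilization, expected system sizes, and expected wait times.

Step 1: ρ = λ/μ = 14.7/21.9 = 0.6712
Step 2: L = λ/(μ-λ) = 14.7/7.20 = 2.0417
Step 3: Lq = λ²/(μ(μ-λ)) = 216.09/(21.9×7.20) = 1.3704
Step 4: W = 1/(μ-λ) = 1/7.20 = 0.13889
Step 5: Wq = λ/(μ(μ-λ)) = 14.7/(21.9×7.20) = 0.09323
Step 6: P(0) = 1-ρ = 0.3288
Verify: L = λW = 14.7×0.13889 = 2.0417 ✔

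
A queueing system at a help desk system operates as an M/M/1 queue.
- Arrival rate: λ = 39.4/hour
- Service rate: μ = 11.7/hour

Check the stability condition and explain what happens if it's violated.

Stability requires ρ = λ/(cμ) < 1
ρ = 39.4/(1 × 11.7) = 39.4/11.70 = 3.3675
Since 3.3675 ≥ 1, the system is UNSTABLE.
Queue grows without bound. Need μ > λ = 39.4.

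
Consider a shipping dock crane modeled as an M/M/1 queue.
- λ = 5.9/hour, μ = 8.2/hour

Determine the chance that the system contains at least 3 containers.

ρ = λ/μ = 5.9/8.2 = 0.7195
P(N ≥ n) = ρⁿ
P(N ≥ 3) = 0.7195^3
P(N ≥ 3) = 0.3725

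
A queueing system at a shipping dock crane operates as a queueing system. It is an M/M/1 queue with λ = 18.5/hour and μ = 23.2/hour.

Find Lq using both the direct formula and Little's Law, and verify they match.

Method 1 (direct): Lq = λ²/(μ(μ-λ)) = 342.25/(23.2 × 4.70) = 3.1388

Method 2 (Little's Law):
W = 1/(μ-λ) = 1/4.70 = 0.212766
Wq = W - 1/μ = 0.212766 - 0.0431034 = 0.169663
Lq = λWq = 18.5 × 0.169663 = 3.1388 ✔ (matches Method 1)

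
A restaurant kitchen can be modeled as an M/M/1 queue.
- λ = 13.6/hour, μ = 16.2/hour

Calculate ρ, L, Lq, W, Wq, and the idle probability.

Step 1: ρ = λ/μ = 13.6/16.2 = 0.8395
Step 2: L = λ/(μ-λ) = 13.6/2.60 = 5.2308
Step 3: Lq = λ²/(μ(μ-λ)) = 184.96/(16.2×2.60) = 4.3913
Step 4: W = 1/(μ-λ) = 1/2.60 = 0.38462
Step 5: Wq = λ/(μ(μ-λ)) = 13.6/(16.2×2.60) = 0.3229
Step 6: P(0) = 1-ρ = 0.1605
Verify: L = λW = 13.6×0.38462 = 5.2308 ✔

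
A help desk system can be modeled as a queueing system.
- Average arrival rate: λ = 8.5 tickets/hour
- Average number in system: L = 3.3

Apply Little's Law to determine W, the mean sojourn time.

Little's Law: L = λW, so W = L/λ
W = 3.3/8.5 = 0.3882 hours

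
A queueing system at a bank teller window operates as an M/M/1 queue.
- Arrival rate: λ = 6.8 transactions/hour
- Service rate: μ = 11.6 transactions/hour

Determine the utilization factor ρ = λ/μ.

Server utilization: ρ = λ/μ
ρ = 6.8/11.6 = 0.5862
The server is busy 58.62% of the time.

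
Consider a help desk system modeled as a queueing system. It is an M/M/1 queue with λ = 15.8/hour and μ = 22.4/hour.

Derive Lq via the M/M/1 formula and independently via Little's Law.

Method 1 (direct): Lq = λ²/(μ(μ-λ)) = 249.64/(22.4 × 6.60) = 1.6886

Method 2 (Little's Law):
W = 1/(μ-λ) = 1/6.60 = 0.151515
Wq = W - 1/μ = 0.151515 - 0.0446429 = 0.106872
Lq = λWq = 15.8 × 0.106872 = 1.6886 ✔ (matches Method 1)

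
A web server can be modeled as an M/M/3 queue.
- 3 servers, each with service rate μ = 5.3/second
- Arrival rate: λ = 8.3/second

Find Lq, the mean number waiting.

Traffic intensity: ρ = λ/(cμ) = 8.3/(3×5.3) = 0.5220
Since ρ = 0.5220 < 1, system is stable.
Offered load a = λ/μ = cρ = 8.3/5.3 = 1.5660
P₀ = [ Σₙ₌₀^2 aⁿ/n! + a^3/(3!(1-ρ)) ]⁻¹
Σ = a^0/0! + a^1/1! + a^2/2! = 1.00000 + 1.56604 + 1.22624 = 3.7923
a^3/(3!(1-ρ)) = 3.8407/(6 × 0.4780) = 1.3392
P₀ = 1/(3.7923 + 1.3392) = 0.1949
Lq = P₀·a^3·ρ / (3!(1-ρ)²) = 0.1949 × 3.8407 × 0.5220 / (6 × 0.2285) = 0.2850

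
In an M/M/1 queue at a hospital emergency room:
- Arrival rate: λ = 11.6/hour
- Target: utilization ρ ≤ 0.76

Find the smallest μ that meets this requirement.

ρ = λ/μ, so μ = λ/ρ
μ ≥ 11.6/0.76 = 15.2632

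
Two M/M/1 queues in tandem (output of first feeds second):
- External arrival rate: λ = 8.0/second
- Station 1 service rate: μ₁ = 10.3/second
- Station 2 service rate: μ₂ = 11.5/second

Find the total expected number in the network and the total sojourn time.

By Jackson's theorem, each station behaves as independent M/M/1.
Station 1: ρ₁ = 8.0/10.3 = 0.7767, L₁ = ρ₁/(1-ρ₁) = λ/(μ₁-λ) = 8.0/2.30 = 3.4783
Station 2: ρ₂ = 8.0/11.5 = 0.6957, L₂ = ρ₂/(1-ρ₂) = λ/(μ₂-λ) = 8.0/3.50 = 2.2857
Total: L = L₁ + L₂ = 3.4783 + 2.2857 = 5.7640
W = L/λ = 5.7640/8.0 = 0.7205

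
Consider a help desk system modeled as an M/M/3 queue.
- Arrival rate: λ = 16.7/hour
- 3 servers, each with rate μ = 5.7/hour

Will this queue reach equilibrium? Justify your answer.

Stability requires ρ = λ/(cμ) < 1
ρ = 16.7/(3 × 5.7) = 16.7/17.10 = 0.9766
Since 0.9766 < 1, the system is STABLE.
The servers are busy 97.66% of the time.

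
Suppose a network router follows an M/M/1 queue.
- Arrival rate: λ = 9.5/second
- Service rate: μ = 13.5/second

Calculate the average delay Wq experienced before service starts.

First, compute utilization: ρ = λ/μ = 9.5/13.5 = 0.7037
For M/M/1: Wq = λ/(μ(μ-λ))
Wq = 9.5/(13.5 × (13.5-9.5))
Wq = 9.5/(13.5 × 4.00)
Wq = 0.1759 seconds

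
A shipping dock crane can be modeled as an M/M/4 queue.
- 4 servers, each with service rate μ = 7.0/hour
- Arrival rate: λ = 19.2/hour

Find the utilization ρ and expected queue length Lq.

Traffic intensity: ρ = λ/(cμ) = 19.2/(4×7.0) = 0.6857
Since ρ = 0.6857 < 1, system is stable.
Offered load a = λ/μ = cρ = 19.2/7.0 = 2.7429
P₀ = [ Σₙ₌₀^3 aⁿ/n! + a^4/(4!(1-ρ)) ]⁻¹
Σ = a^0/0! + a^1/1! + a^2/2! + a^3/3! = 1.0000 + 2.7429 + 3.7616 + 3.4392 = 10.9437
a^4/(4!(1-ρ)) = 56.5995/(24 × 0.314286) = 7.5037
P₀ = 1/(10.9437 + 7.5037) = 0.05421
Lq = P₀·a^4·ρ / (4!(1-ρ)²) = 0.05421 × 56.5995 × 0.6857 / (24 × 0.09878) = 0.8875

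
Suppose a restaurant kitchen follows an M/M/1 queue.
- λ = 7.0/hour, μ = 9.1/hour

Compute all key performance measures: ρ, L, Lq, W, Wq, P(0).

Step 1: ρ = λ/μ = 7.0/9.1 = 0.7692
Step 2: L = λ/(μ-λ) = 7.0/2.10 = 3.3333
Step 3: Lq = λ²/(μ(μ-λ)) = 49.00/(9.1×2.10) = 2.5641
Step 4: W = 1/(μ-λ) = 1/2.10 = 0.47619
Step 5: Wq = λ/(μ(μ-λ)) = 7.0/(9.1×2.10) = 0.3663
Step 6: P(0) = 1-ρ = 0.2308
Verify: L = λW = 7.0×0.47619 = 3.3333 ✔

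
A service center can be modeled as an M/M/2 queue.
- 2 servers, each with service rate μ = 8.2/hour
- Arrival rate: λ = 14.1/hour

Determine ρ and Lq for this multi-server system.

Traffic intensity: ρ = λ/(cμ) = 14.1/(2×8.2) = 0.8598
Since ρ = 0.8598 < 1, system is stable.
Offered load a = λ/μ = cρ = 14.1/8.2 = 1.7195
P₀ = [ Σₙ₌₀^1 aⁿ/n! + a^2/(2!(1-ρ)) ]⁻¹
Σ = a^0/0! + a^1/1! = 1.0000 + 1.7195 = 2.7195
a^2/(2!(1-ρ)) = 2.956722/(2 × 0.1402439) = 10.5414
P₀ = 1/(2.7195 + 10.5414) = 0.07541
Lq = P₀·a^2·ρ / (2!(1-ρ)²) = 0.0754098 × 2.95672 × 0.859756 / (2 × 0.0196684) = 4.8732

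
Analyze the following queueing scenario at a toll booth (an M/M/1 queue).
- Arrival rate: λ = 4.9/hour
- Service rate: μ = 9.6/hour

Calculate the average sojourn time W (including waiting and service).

First, compute utilization: ρ = λ/μ = 4.9/9.6 = 0.5104
For M/M/1: W = 1/(μ-λ)
W = 1/(9.6-4.9) = 1/4.70
W = 0.2128 hours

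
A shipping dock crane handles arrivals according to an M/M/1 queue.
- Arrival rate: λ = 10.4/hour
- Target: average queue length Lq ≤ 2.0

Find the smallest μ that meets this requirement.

For M/M/1: Lq = λ²/(μ(μ-λ))
Need Lq ≤ 2.0, i.e. μ(μ-λ) ≥ λ²/2.0
μ² - 10.4μ - 108.16/2.0 ≥ 0  →  μ² - 10.4μ - 54.0800 ≥ 0
Quadratic formula (positive root): μ = [λ + √(λ² + 4×54.0800)]/2
Discriminant: 108.16 + 4×54.0800 = 324.4800, √324.4800 = 18.01333
μ ≥ (10.4 + 18.01333)/2 = 14.2067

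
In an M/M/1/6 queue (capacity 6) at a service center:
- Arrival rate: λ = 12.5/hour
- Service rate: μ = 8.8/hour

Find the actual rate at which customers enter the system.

ρ = λ/μ = 12.5/8.8 = 1.42045
P₀ = (1-ρ)/(1-ρ^(K+1)) = (1-1.42045)/(1-1.42045^7) = -0.4204/-10.6676 = 0.03941
P_K = P₀×ρ^K = 0.03941 × 1.42045^6 = 0.03941 × 8.2140 = 0.3237
λ_eff = λ(1-P_K) = 12.5 × (1 - 0.323747) = 12.5 × 0.676253 = 8.4532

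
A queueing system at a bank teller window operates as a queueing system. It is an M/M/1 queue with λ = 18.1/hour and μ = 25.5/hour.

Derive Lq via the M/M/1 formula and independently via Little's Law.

Method 1 (direct): Lq = λ²/(μ(μ-λ)) = 327.61/(25.5 × 7.40) = 1.7361

Method 2 (Little's Law):
W = 1/(μ-λ) = 1/7.40 = 0.135135
Wq = W - 1/μ = 0.135135 - 0.0392157 = 0.095919
Lq = λWq = 18.1 × 0.095919 = 1.7361 ✔ (matches Method 1)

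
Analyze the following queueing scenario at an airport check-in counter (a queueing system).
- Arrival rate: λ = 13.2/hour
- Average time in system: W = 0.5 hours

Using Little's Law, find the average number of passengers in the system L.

Little's Law: L = λW
L = 13.2 × 0.5 = 6.6000 passengers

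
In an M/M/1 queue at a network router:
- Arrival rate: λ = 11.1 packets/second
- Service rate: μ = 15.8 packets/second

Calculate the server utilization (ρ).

Server utilization: ρ = λ/μ
ρ = 11.1/15.8 = 0.7025
The server is busy 70.25% of the time.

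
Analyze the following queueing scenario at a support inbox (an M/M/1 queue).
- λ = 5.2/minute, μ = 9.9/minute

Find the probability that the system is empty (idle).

ρ = λ/μ = 5.2/9.9 = 0.5253
P(0) = 1 - ρ = 1 - 0.5253 = 0.4747
The server is idle 47.47% of the time.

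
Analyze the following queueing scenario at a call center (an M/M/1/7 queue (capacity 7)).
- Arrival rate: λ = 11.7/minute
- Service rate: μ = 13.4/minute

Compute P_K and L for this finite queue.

ρ = λ/μ = 11.7/13.4 = 0.873134
P₀ = (1-ρ)/(1-ρ^(K+1)) = (1-0.873134)/(1-0.873134^8) = 0.1269/0.6622 = 0.1916
P_K = P₀×ρ^K = 0.19158 × 0.873134^7 = 0.19158 × 0.38687 = 0.07412
Blocking probability P_7 = 0.07412 (7.41%)
L = ρ[1 - (K+1)ρ^K + Kρ^(K+1)] / [(1-ρ)(1-ρ^(K+1))]
L = 0.873134 × (1 - 8×0.38687 + 7×0.33779) / ((1 - 0.873134) × (1 - 0.33779)) = 2.8016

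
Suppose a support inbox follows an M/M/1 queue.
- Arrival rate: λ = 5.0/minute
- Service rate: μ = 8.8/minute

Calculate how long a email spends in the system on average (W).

First, compute utilization: ρ = λ/μ = 5.0/8.8 = 0.5682
For M/M/1: W = 1/(μ-λ)
W = 1/(8.8-5.0) = 1/3.80
W = 0.2632 minutes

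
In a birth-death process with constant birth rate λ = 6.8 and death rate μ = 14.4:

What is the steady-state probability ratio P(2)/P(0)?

For constant rates: P(n)/P(0) = (λ/μ)^n
P(2)/P(0) = (6.8/14.4)^2 = 0.4722^2 = 0.2230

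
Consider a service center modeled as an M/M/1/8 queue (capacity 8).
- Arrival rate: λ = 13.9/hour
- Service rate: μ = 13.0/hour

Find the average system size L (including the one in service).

ρ = λ/μ = 13.9/13.0 = 1.069231
P₀ = (1-ρ)/(1-ρ^(K+1)) = (1-1.069231)/(1-1.069231^9) = -0.06923/-0.8266 = 0.08375
P_K = P₀×ρ^K = 0.08375 × 1.069231^8 = 0.08375 × 1.7083 = 0.1431
L = ρ[1 - (K+1)ρ^K + Kρ^(K+1)] / [(1-ρ)(1-ρ^(K+1))]
L = 1.069231 × (1 - 9×1.708332 + 8×1.826602) / ((1 - 1.069231) × (1 - 1.826602)) = 4.4436 customers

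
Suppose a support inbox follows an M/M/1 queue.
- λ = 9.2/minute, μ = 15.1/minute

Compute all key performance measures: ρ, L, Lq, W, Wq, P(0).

Step 1: ρ = λ/μ = 9.2/15.1 = 0.6093
Step 2: L = λ/(μ-λ) = 9.2/5.90 = 1.5593
Step 3: Lq = λ²/(μ(μ-λ)) = 84.64/(15.1×5.90) = 0.9501
Step 4: W = 1/(μ-λ) = 1/5.90 = 0.16949
Step 5: Wq = λ/(μ(μ-λ)) = 9.2/(15.1×5.90) = 0.1033
Step 6: P(0) = 1-ρ = 0.3907
Verify: L = λW = 9.2×0.16949 = 1.5593 ✔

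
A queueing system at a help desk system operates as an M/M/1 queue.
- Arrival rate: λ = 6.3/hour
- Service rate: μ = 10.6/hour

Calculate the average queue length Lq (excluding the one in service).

ρ = λ/μ = 6.3/10.6 = 0.5943
For M/M/1: Lq = λ²/(μ(μ-λ))
Lq = 39.69/(10.6 × 4.30)
Lq = 0.8708 tickets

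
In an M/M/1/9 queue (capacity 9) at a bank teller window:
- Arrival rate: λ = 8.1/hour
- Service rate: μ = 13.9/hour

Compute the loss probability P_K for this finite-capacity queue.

ρ = λ/μ = 8.1/13.9 = 0.58273
P₀ = (1-ρ)/(1-ρ^(K+1)) = (1-0.58273)/(1-0.58273^10) = 0.4173/0.9955 = 0.4192
P_K = P₀×ρ^K = 0.4192 × 0.58273^9 = 0.4192 × 0.007748 = 0.003248
Blocking probability = 0.32%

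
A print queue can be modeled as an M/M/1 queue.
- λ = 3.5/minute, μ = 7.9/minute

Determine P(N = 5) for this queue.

ρ = λ/μ = 3.5/7.9 = 0.44304
P(n) = (1-ρ)ρⁿ
P(5) = (1-0.44304) × 0.44304^5
P(5) = 0.55696 × 0.017069
P(5) = 0.009507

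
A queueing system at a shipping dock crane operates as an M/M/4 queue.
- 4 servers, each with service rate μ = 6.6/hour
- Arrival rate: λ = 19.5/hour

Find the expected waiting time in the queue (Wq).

Traffic intensity: ρ = λ/(cμ) = 19.5/(4×6.6) = 0.7386
Since ρ = 0.7386 < 1, system is stable.
Offered load a = λ/μ = cρ = 19.5/6.6 = 2.9545
P₀ = [ Σₙ₌₀^3 aⁿ/n! + a^4/(4!(1-ρ)) ]⁻¹
Σ = a^0/0! + a^1/1! + a^2/2! + a^3/3! = 1.00000 + 2.95455 + 4.36467 + 4.29854 = 12.6178
a^4/(4!(1-ρ)) = 76.2014/(24 × 0.261364) = 12.1480
P₀ = 1/(12.6178 + 12.1480) = 0.04038
Lq = P₀·a^4·ρ / (4!(1-ρ)²) = 0.040378 × 76.2014 × 0.73864 / (24 × 0.068311) = 1.3862
Wq = Lq/λ = 1.3862/19.5 = 0.07109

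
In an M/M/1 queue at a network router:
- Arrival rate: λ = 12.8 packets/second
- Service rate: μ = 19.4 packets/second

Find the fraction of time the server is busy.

Server utilization: ρ = λ/μ
ρ = 12.8/19.4 = 0.6598
The server is busy 65.98% of the time.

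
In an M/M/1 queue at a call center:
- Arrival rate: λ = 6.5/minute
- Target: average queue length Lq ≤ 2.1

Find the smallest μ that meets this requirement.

For M/M/1: Lq = λ²/(μ(μ-λ))
Need Lq ≤ 2.1, i.e. μ(μ-λ) ≥ λ²/2.1
μ² - 6.5μ - 42.25/2.1 ≥ 0  →  μ² - 6.5μ - 20.11905 ≥ 0
Quadratic formula (positive root): μ = [λ + √(λ² + 4×20.11905)]/2
Discriminant: 42.25 + 4×20.11905 = 122.7262, √122.7262 = 11.0782
μ ≥ (6.5 + 11.0782)/2 = 8.7891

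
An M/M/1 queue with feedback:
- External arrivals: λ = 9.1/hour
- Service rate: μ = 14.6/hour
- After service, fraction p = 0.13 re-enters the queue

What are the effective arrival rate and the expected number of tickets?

Effective arrival rate: λ_eff = λ/(1-p) = 9.1/(1-0.13) = 9.1/0.87 = 10.45977
ρ = λ_eff/μ = 10.45977/14.6 = 0.716423
L = ρ/(1-ρ) = 0.716423/(1-0.716423) = 2.5264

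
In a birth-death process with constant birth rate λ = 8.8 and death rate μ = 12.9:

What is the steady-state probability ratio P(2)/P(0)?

For constant rates: P(n)/P(0) = (λ/μ)^n
P(2)/P(0) = (8.8/12.9)^2 = 0.6822^2 = 0.4654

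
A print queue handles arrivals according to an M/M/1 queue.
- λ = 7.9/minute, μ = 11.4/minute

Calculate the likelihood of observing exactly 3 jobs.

ρ = λ/μ = 7.9/11.4 = 0.6930
P(n) = (1-ρ)ρⁿ
P(3) = (1-0.6930) × 0.6930^3
P(3) = 0.3070 × 0.3328
P(3) = 0.1022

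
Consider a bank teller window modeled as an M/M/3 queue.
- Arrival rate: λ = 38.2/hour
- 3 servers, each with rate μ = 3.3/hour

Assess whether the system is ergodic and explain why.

Stability requires ρ = λ/(cμ) < 1
ρ = 38.2/(3 × 3.3) = 38.2/9.90 = 3.8586
Since 3.8586 ≥ 1, the system is UNSTABLE.
Need c > λ/μ = 38.2/3.3 = 11.58.
Minimum servers needed: c = 12.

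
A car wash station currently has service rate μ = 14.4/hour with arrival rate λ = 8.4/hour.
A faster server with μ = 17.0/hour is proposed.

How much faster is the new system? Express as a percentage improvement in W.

System 1: ρ₁ = 8.4/14.4 = 0.5833, W₁ = 1/(14.4-8.4) = 0.1667
System 2: ρ₂ = 8.4/17.0 = 0.4941, W₂ = 1/(17.0-8.4) = 0.1163
Improvement: (W₁-W₂)/W₁ = (0.1667-0.1163)/0.1667 = 30.23%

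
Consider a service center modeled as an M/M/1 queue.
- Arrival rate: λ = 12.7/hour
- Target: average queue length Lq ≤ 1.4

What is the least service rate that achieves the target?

For M/M/1: Lq = λ²/(μ(μ-λ))
Need Lq ≤ 1.4, i.e. μ(μ-λ) ≥ λ²/1.4
μ² - 12.7μ - 161.29/1.4 ≥ 0  →  μ² - 12.7μ - 115.20714 ≥ 0
Quadratic formula (positive root): μ = [λ + √(λ² + 4×115.20714)]/2
Discriminant: 161.29 + 4×115.20714 = 622.1186, √622.1186 = 24.942305
μ ≥ (12.7 + 24.942305)/2 = 18.8212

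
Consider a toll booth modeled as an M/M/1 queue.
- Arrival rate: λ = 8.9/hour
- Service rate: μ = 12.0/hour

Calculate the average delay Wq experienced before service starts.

First, compute utilization: ρ = λ/μ = 8.9/12.0 = 0.7417
For M/M/1: Wq = λ/(μ(μ-λ))
Wq = 8.9/(12.0 × (12.0-8.9))
Wq = 8.9/(12.0 × 3.10)
Wq = 0.2392 hours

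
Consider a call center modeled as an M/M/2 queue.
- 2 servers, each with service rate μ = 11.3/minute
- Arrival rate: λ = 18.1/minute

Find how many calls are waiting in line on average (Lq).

Traffic intensity: ρ = λ/(cμ) = 18.1/(2×11.3) = 0.8009
Since ρ = 0.8009 < 1, system is stable.
Offered load a = λ/μ = cρ = 18.1/11.3 = 1.6018
P₀ = [ Σₙ₌₀^1 aⁿ/n! + a^2/(2!(1-ρ)) ]⁻¹
Σ = a^0/0! + a^1/1! = 1.0000 + 1.6018 = 2.6018
a^2/(2!(1-ρ)) = 2.56567/(2 × 0.199115) = 6.4427
P₀ = 1/(2.6018 + 6.4427) = 0.1106
Lq = P₀·a^2·ρ / (2!(1-ρ)²) = 0.110565 × 2.56567 × 0.800885 / (2 × 0.0396468) = 2.8652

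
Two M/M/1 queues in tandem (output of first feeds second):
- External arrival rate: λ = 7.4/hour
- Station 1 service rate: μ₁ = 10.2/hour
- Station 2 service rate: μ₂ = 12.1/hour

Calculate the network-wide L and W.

By Jackson's theorem, each station behaves as independent M/M/1.
Station 1: ρ₁ = 7.4/10.2 = 0.7255, L₁ = ρ₁/(1-ρ₁) = λ/(μ₁-λ) = 7.4/2.80 = 2.64286
Station 2: ρ₂ = 7.4/12.1 = 0.6116, L₂ = ρ₂/(1-ρ₂) = λ/(μ₂-λ) = 7.4/4.70 = 1.57447
Total: L = L₁ + L₂ = 2.64286 + 1.57447 = 4.2173
W = L/λ = 4.2173/7.4 = 0.5699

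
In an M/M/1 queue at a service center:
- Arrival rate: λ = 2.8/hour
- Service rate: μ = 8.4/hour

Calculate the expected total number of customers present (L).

ρ = λ/μ = 2.8/8.4 = 0.3333
For M/M/1: L = λ/(μ-λ)
L = 2.8/(8.4-2.8) = 2.8/5.60
L = 0.5000 customers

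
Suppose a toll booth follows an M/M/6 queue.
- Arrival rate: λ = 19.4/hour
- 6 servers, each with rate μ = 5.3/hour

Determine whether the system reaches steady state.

Stability requires ρ = λ/(cμ) < 1
ρ = 19.4/(6 × 5.3) = 19.4/31.80 = 0.6101
Since 0.6101 < 1, the system is STABLE.
The servers are busy 61.01% of the time.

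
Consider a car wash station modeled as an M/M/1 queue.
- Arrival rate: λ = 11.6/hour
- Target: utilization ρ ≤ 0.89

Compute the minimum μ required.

ρ = λ/μ, so μ = λ/ρ
μ ≥ 11.6/0.89 = 13.0337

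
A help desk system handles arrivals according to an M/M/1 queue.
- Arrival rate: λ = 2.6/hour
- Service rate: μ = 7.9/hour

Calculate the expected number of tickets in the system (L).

ρ = λ/μ = 2.6/7.9 = 0.3291
For M/M/1: L = λ/(μ-λ)
L = 2.6/(7.9-2.6) = 2.6/5.30
L = 0.4906 tickets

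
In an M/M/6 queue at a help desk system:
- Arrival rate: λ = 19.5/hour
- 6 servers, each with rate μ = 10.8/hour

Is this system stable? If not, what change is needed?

Stability requires ρ = λ/(cμ) < 1
ρ = 19.5/(6 × 10.8) = 19.5/64.80 = 0.3009
Since 0.3009 < 1, the system is STABLE.
The servers are busy 30.09% of the time.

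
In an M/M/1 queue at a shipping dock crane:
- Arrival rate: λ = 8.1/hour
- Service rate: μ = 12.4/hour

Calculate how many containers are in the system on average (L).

ρ = λ/μ = 8.1/12.4 = 0.6532
For M/M/1: L = λ/(μ-λ)
L = 8.1/(12.4-8.1) = 8.1/4.30
L = 1.8837 containers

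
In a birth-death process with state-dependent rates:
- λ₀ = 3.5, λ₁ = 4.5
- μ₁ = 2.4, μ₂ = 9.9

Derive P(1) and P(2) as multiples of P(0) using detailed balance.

Balance equations:
State 0: λ₀P₀ = μ₁P₁ → P₁ = (λ₀/μ₁)P₀ = (3.5/2.4)P₀ = 1.4583P₀
State 1: P₂ = (λ₀λ₁)/(μ₁μ₂)P₀ = (3.5×4.5)/(2.4×9.9)P₀ = 0.6629P₀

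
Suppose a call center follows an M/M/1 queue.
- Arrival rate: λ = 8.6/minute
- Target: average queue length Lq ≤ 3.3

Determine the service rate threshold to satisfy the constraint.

For M/M/1: Lq = λ²/(μ(μ-λ))
Need Lq ≤ 3.3, i.e. μ(μ-λ) ≥ λ²/3.3
μ² - 8.6μ - 73.96/3.3 ≥ 0  →  μ² - 8.6μ - 22.41212 ≥ 0
Quadratic formula (positive root): μ = [λ + √(λ² + 4×22.41212)]/2
Discriminant: 73.96 + 4×22.41212 = 163.6085, √163.6085 = 12.7910
μ ≥ (8.6 + 12.7910)/2 = 10.6955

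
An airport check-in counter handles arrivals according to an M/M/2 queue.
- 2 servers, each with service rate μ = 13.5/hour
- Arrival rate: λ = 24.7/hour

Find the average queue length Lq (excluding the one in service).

Traffic intensity: ρ = λ/(cμ) = 24.7/(2×13.5) = 0.9148
Since ρ = 0.9148 < 1, system is stable.
Offered load a = λ/μ = cρ = 24.7/13.5 = 1.8296
P₀ = [ Σₙ₌₀^1 aⁿ/n! + a^2/(2!(1-ρ)) ]⁻¹
Σ = a^0/0! + a^1/1! = 1.0000 + 1.8296 = 2.8296
a^2/(2!(1-ρ)) = 3.34754/(2 × 0.0851852) = 19.6486
P₀ = 1/(2.8296 + 19.6486) = 0.04449
Lq = P₀·a^2·ρ / (2!(1-ρ)²) = 0.04448743 × 3.347545 × 0.9148148 / (2 × 0.007256516) = 9.3873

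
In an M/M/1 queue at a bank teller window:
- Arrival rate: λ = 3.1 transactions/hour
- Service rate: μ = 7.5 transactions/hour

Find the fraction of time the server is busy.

Server utilization: ρ = λ/μ
ρ = 3.1/7.5 = 0.4133
The server is busy 41.33% of the time.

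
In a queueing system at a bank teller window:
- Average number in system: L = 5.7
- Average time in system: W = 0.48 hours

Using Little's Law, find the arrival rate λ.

Little's Law: L = λW, so λ = L/W
λ = 5.7/0.48 = 11.8750 transactions/hour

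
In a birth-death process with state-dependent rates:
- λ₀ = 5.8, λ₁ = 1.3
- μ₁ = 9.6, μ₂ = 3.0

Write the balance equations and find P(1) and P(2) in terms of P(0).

Balance equations:
State 0: λ₀P₀ = μ₁P₁ → P₁ = (λ₀/μ₁)P₀ = (5.8/9.6)P₀ = 0.6042P₀
State 1: P₂ = (λ₀λ₁)/(μ₁μ₂)P₀ = (5.8×1.3)/(9.6×3.0)P₀ = 0.2618P₀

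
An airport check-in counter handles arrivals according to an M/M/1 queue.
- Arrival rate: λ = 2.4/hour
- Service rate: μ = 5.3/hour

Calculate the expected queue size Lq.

ρ = λ/μ = 2.4/5.3 = 0.4528
For M/M/1: Lq = λ²/(μ(μ-λ))
Lq = 5.76/(5.3 × 2.90)
Lq = 0.3748 passengers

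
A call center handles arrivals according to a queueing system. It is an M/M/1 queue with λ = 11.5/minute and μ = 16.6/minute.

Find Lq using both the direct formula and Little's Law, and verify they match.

Method 1 (direct): Lq = λ²/(μ(μ-λ)) = 132.25/(16.6 × 5.10) = 1.5621

Method 2 (Little's Law):
W = 1/(μ-λ) = 1/5.10 = 0.196078
Wq = W - 1/μ = 0.196078 - 0.0602410 = 0.135837
Lq = λWq = 11.5 × 0.135837 = 1.5621 ✔ (matches Method 1)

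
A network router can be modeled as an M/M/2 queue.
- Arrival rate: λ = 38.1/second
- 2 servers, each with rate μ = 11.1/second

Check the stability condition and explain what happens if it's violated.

Stability requires ρ = λ/(cμ) < 1
ρ = 38.1/(2 × 11.1) = 38.1/22.20 = 1.7162
Since 1.7162 ≥ 1, the system is UNSTABLE.
Need c > λ/μ = 38.1/11.1 = 3.43.
Minimum servers needed: c = 4.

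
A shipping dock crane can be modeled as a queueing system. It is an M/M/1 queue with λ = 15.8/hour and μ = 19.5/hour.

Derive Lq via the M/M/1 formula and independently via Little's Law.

Method 1 (direct): Lq = λ²/(μ(μ-λ)) = 249.64/(19.5 × 3.70) = 3.4600

Method 2 (Little's Law):
W = 1/(μ-λ) = 1/3.70 = 0.27027
Wq = W - 1/μ = 0.27027 - 0.051282 = 0.21899
Lq = λWq = 15.8 × 0.21899 = 3.4600 ✔ (matches Method 1)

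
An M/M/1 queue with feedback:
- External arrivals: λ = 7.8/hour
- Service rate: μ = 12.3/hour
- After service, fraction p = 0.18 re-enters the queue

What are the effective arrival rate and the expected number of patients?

Effective arrival rate: λ_eff = λ/(1-p) = 7.8/(1-0.18) = 7.8/0.82 = 9.5122
ρ = λ_eff/μ = 9.5122/12.3 = 0.77335
L = ρ/(1-ρ) = 0.77335/(1-0.77335) = 3.4121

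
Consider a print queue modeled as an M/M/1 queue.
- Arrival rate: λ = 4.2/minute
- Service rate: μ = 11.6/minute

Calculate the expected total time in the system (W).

First, compute utilization: ρ = λ/μ = 4.2/11.6 = 0.3621
For M/M/1: W = 1/(μ-λ)
W = 1/(11.6-4.2) = 1/7.40
W = 0.1351 minutes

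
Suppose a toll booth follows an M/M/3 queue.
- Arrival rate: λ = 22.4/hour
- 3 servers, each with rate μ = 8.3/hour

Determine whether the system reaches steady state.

Stability requires ρ = λ/(cμ) < 1
ρ = 22.4/(3 × 8.3) = 22.4/24.90 = 0.8996
Since 0.8996 < 1, the system is STABLE.
The servers are busy 89.96% of the time.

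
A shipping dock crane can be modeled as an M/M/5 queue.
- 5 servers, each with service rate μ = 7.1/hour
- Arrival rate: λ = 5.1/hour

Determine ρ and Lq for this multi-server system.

Traffic intensity: ρ = λ/(cμ) = 5.1/(5×7.1) = 0.1437
Since ρ = 0.1437 < 1, system is stable.
Offered load a = λ/μ = cρ = 5.1/7.1 = 0.7183
P₀ = [ Σₙ₌₀^4 aⁿ/n! + a^5/(5!(1-ρ)) ]⁻¹
Σ = a^0/0! + a^1/1! + a^2/2! + a^3/3! + a^4/4! = 1.0000 + 0.7183 + 0.2580 + 0.06177 + 0.01109 = 2.0492
a^5/(5!(1-ρ)) = 0.1912/(120 × 0.8563) = 0.001861
P₀ = 1/(2.0492 + 0.001861) = 0.4876
Lq = P₀·a^5·ρ / (5!(1-ρ)²) = 0.4876 × 0.1912 × 0.1437 / (120 × 0.7333) = 0.0001522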